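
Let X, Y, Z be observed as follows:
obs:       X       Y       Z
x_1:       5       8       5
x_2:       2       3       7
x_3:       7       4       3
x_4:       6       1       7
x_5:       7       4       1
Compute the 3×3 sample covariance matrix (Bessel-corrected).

Step 1 — column means:
  mean(X) = (5 + 2 + 7 + 6 + 7) / 5 = 27/5 = 5.4
  mean(Y) = (8 + 3 + 4 + 1 + 4) / 5 = 20/5 = 4
  mean(Z) = (5 + 7 + 3 + 7 + 1) / 5 = 23/5 = 4.6

Step 2 — sample covariance S[i,j] = (1/(n-1)) · Σ_k (x_{k,i} - mean_i) · (x_{k,j} - mean_j), with n-1 = 4.
  S[X,X] = ((-0.4)·(-0.4) + (-3.4)·(-3.4) + (1.6)·(1.6) + (0.6)·(0.6) + (1.6)·(1.6)) / 4 = 17.2/4 = 4.3
  S[X,Y] = ((-0.4)·(4) + (-3.4)·(-1) + (1.6)·(0) + (0.6)·(-3) + (1.6)·(0)) / 4 = 0/4 = 0
  S[X,Z] = ((-0.4)·(0.4) + (-3.4)·(2.4) + (1.6)·(-1.6) + (0.6)·(2.4) + (1.6)·(-3.6)) / 4 = -15.2/4 = -3.8
  S[Y,Y] = ((4)·(4) + (-1)·(-1) + (0)·(0) + (-3)·(-3) + (0)·(0)) / 4 = 26/4 = 6.5
  S[Y,Z] = ((4)·(0.4) + (-1)·(2.4) + (0)·(-1.6) + (-3)·(2.4) + (0)·(-3.6)) / 4 = -8/4 = -2
  S[Z,Z] = ((0.4)·(0.4) + (2.4)·(2.4) + (-1.6)·(-1.6) + (2.4)·(2.4) + (-3.6)·(-3.6)) / 4 = 27.2/4 = 6.8

S is symmetric (S[j,i] = S[i,j]). Assembling:

S = [[4.3, 0, -3.8],
 [0, 6.5, -2],
 [-3.8, -2, 6.8]]


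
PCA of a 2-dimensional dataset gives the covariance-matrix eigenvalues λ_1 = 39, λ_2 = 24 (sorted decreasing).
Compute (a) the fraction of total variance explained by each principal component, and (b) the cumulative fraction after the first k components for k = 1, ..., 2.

Step 1 — total variance = trace(Sigma) = Σ λ_i = 39 + 24 = 63.

Step 2 — fraction explained by component i = λ_i / Σ λ:
  PC1: 39/63 = 0.619
  PC2: 24/63 = 0.381

Step 3 — cumulative fraction after k components = (λ_1 + ... + λ_k) / Σ λ:
  k = 1: 39/63 = 0.619
  k = 2: (39 + 24)/63 = 63/63 = 1

Summary (fraction, with percent):

explained: PC1 0.619 (61.9%), PC2 0.381 (38.1%);  cumulative: 0.619, 1


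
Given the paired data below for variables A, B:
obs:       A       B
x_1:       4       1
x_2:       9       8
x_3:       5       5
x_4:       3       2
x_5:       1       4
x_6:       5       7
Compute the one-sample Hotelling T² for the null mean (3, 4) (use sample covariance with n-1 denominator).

Step 1 — sample mean vector:
  mean(A) = (4 + 9 + 5 + 3 + 1 + 5) / 6 = 27/6 = 4.5
  mean(B) = (1 + 8 + 5 + 2 + 4 + 7) / 6 = 27/6 = 4.5
  x̄ = (4.5, 4.5),  deviation x̄ - mu_0 = (4.5, 4.5) - (3, 4) = (1.5, 0.5).

Step 2 — sample covariance matrix, S[i,j] = (1/(n-1)) · Σ_k (x_{k,i} - mean_i) · (x_{k,j} - mean_j), divisor n-1 = 5:
  S[A,A] = ((-0.5)·(-0.5) + (4.5)·(4.5) + (0.5)·(0.5) + (-1.5)·(-1.5) + (-3.5)·(-3.5) + (0.5)·(0.5)) / 5 = 35.5/5 = 7.1
  S[A,B] = ((-0.5)·(-3.5) + (4.5)·(3.5) + (0.5)·(0.5) + (-1.5)·(-2.5) + (-3.5)·(-0.5) + (0.5)·(2.5)) / 5 = 24.5/5 = 4.9
  S[B,B] = ((-3.5)·(-3.5) + (3.5)·(3.5) + (0.5)·(0.5) + (-2.5)·(-2.5) + (-0.5)·(-0.5) + (2.5)·(2.5)) / 5 = 37.5/5 = 7.5
  S = [[7.1, 4.9],
 [4.9, 7.5]].

Step 3 — invert S. det(S) = 7.1·7.5 - (4.9)² = 29.24.
  S^{-1} = (1/det) · [[d, -b], [-b, a]] = [[0.2565, -0.1676],
 [-0.1676, 0.2428]].

Step 4 — quadratic form (x̄ - mu_0)^T · S^{-1} · (x̄ - mu_0):
  S^{-1} · (x̄ - mu_0) = (0.301, -0.13),
  (x̄ - mu_0)^T · [...] = (1.5)·(0.301) + (0.5)·(-0.13) = 0.3865.

Step 5 — scale by n: T² = 6 · 0.3865 = 2.3187.

T² ≈ 2.3187


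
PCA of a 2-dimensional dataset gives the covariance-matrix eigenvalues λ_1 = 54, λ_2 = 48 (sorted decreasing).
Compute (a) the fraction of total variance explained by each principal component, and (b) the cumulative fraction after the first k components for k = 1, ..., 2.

Step 1 — total variance = trace(Sigma) = Σ λ_i = 54 + 48 = 102.

Step 2 — fraction explained by component i = λ_i / Σ λ:
  PC1: 54/102 = 0.5294
  PC2: 48/102 = 0.4706

Step 3 — cumulative fraction after k components = (λ_1 + ... + λ_k) / Σ λ:
  k = 1: 54/102 = 0.5294
  k = 2: (54 + 48)/102 = 102/102 = 1

Summary (fraction, with percent):

explained: PC1 0.5294 (52.94%), PC2 0.4706 (47.06%);  cumulative: 0.5294, 1


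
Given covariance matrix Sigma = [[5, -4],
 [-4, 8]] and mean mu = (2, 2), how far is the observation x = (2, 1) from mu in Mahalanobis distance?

Step 1 — centre the observation: (x - mu) = (0, -1).

Step 2 — invert Sigma. det(Sigma) = 5·8 - (-4)² = 24.
  Sigma^{-1} = (1/det) · [[d, -b], [-b, a]] = [[0.3333, 0.1667],
 [0.1667, 0.2083]].

Step 3 — form the quadratic (x - mu)^T · Sigma^{-1} · (x - mu):
  Sigma^{-1} · (x - mu) = (-0.1667, -0.2083).
  (x - mu)^T · [Sigma^{-1} · (x - mu)] = (0)·(-0.1667) + (-1)·(-0.2083) = 0.2083.

Step 4 — take square root: d = √(0.2083) ≈ 0.4564.

d(x, mu) = √(0.2083) ≈ 0.4564


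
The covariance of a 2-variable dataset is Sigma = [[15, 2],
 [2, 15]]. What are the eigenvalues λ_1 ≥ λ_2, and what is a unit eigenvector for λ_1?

Step 1 — characteristic polynomial of 2×2 Sigma:
  det(Sigma - λI) = λ² - trace · λ + det = 0.
  trace = 15 + 15 = 30, det = 15·15 - (2)² = 221.
Step 2 — discriminant:
  Δ = trace² - 4·det = 900 - 884 = 16.
Step 3 — eigenvalues:
  λ = (trace ± √Δ)/2 = (30 ± 4)/2,
  λ_1 = 17,  λ_2 = 13.

Step 4 — unit eigenvector for λ_1: solve (Sigma - λ_1 I)v = 0. First row:
  (15 - 17)·v_x + (2)·v_y = 0, i.e. (-2)·v_x + (2)·v_y = 0,
  so v ∝ (b, λ_1 - a) = (2, 2) = u.
  ||u|| = √((2)² + (2)²) = √(8) ≈ 2.8284,
  v_1 = u/||u|| ≈ (0.7071, 0.7071) (||v_1|| = 1).

λ_1 = 17,  λ_2 = 13;  v_1 ≈ (0.7071, 0.7071)


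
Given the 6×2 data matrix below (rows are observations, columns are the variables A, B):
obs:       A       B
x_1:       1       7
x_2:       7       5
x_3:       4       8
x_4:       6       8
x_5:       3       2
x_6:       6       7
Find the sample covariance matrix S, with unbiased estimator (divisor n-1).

Step 1 — column means:
  mean(A) = (1 + 7 + 4 + 6 + 3 + 6) / 6 = 27/6 = 4.5
  mean(B) = (7 + 5 + 8 + 8 + 2 + 7) / 6 = 37/6 = 6.1667

Step 2 — sample covariance S[i,j] = (1/(n-1)) · Σ_k (x_{k,i} - mean_i) · (x_{k,j} - mean_j), with n-1 = 5.
  S[A,A] = ((-3.5)·(-3.5) + (2.5)·(2.5) + (-0.5)·(-0.5) + (1.5)·(1.5) + (-1.5)·(-1.5) + (1.5)·(1.5)) / 5 = 25.5/5 = 5.1
  S[A,B] = ((-3.5)·(0.8333) + (2.5)·(-1.1667) + (-0.5)·(1.8333) + (1.5)·(1.8333) + (-1.5)·(-4.1667) + (1.5)·(0.8333)) / 5 = 3.5/5 = 0.7
  S[B,B] = ((0.8333)·(0.8333) + (-1.1667)·(-1.1667) + (1.8333)·(1.8333) + (1.8333)·(1.8333) + (-4.1667)·(-4.1667) + (0.8333)·(0.8333)) / 5 = 26.8333/5 = 5.3667

S is symmetric (S[j,i] = S[i,j]). Assembling:

S = [[5.1, 0.7],
 [0.7, 5.3667]]


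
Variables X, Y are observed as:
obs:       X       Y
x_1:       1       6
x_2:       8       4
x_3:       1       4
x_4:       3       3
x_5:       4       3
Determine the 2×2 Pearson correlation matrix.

Step 1 — column means:
  mean(X) = (1 + 8 + 1 + 3 + 4) / 5 = 17/5 = 3.4
  mean(Y) = (6 + 4 + 4 + 3 + 3) / 5 = 20/5 = 4

Step 2 — sample variances and covariances s[i,j] = (1/(n-1)) · Σ_k (x_{k,i} - mean_i) · (x_{k,j} - mean_j), with n-1 = 4:
  s[X,X] = ((-2.4)·(-2.4) + (4.6)·(4.6) + (-2.4)·(-2.4) + (-0.4)·(-0.4) + (0.6)·(0.6)) / 4 = 33.2/4 = 8.3
  s[X,Y] = ((-2.4)·(2) + (4.6)·(0) + (-2.4)·(0) + (-0.4)·(-1) + (0.6)·(-1)) / 4 = -5/4 = -1.25
  s[Y,Y] = ((2)·(2) + (0)·(0) + (0)·(0) + (-1)·(-1) + (-1)·(-1)) / 4 = 6/4 = 1.5
  Sample standard deviations s_i = √(s[i,i]):
  s(X) = √(8.3) = 2.881
  s(Y) = √(1.5) = 1.2247

Step 3 — r_{ij} = s_{ij} / (s_i · s_j):
  r[X,X] = 1 (diagonal).
  r[X,Y] = -1.25 / (2.881 · 1.2247) = -1.25 / 3.5285 = -0.3543
  r[Y,Y] = 1 (diagonal).

R is symmetric with unit diagonal. Assembling:

R = [[1, -0.3543],
 [-0.3543, 1]]


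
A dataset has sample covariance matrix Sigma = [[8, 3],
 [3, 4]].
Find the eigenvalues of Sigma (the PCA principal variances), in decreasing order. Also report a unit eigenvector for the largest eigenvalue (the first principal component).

Step 1 — characteristic polynomial of 2×2 Sigma:
  det(Sigma - λI) = λ² - trace · λ + det = 0.
  trace = 8 + 4 = 12, det = 8·4 - (3)² = 23.
Step 2 — discriminant:
  Δ = trace² - 4·det = 144 - 92 = 52.
Step 3 — eigenvalues:
  λ = (trace ± √Δ)/2 = (12 ± 7.2111)/2,
  λ_1 = 9.6056,  λ_2 = 2.3944.

Step 4 — unit eigenvector for λ_1: solve (Sigma - λ_1 I)v = 0. First row:
  (8 - 9.6056)·v_x + (3)·v_y = 0, i.e. (-1.6056)·v_x + (3)·v_y = 0,
  so v ∝ (b, λ_1 - a) = (3, 1.6056) = u.
  ||u|| = √((3)² + (1.6056)²) = √(11.5778) ≈ 3.4026,
  v_1 = u/||u|| ≈ (0.8817, 0.4719) (||v_1|| = 1).

λ_1 = 9.6056,  λ_2 = 2.3944;  v_1 ≈ (0.8817, 0.4719)


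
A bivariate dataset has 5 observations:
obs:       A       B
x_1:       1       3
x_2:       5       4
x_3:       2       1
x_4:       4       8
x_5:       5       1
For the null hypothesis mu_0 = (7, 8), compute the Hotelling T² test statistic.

Step 1 — sample mean vector:
  mean(A) = (1 + 5 + 2 + 4 + 5) / 5 = 17/5 = 3.4
  mean(B) = (3 + 4 + 1 + 8 + 1) / 5 = 17/5 = 3.4
  x̄ = (3.4, 3.4),  deviation x̄ - mu_0 = (3.4, 3.4) - (7, 8) = (-3.6, -4.6).

Step 2 — sample covariance matrix, S[i,j] = (1/(n-1)) · Σ_k (x_{k,i} - mean_i) · (x_{k,j} - mean_j), divisor n-1 = 4:
  S[A,A] = ((-2.4)·(-2.4) + (1.6)·(1.6) + (-1.4)·(-1.4) + (0.6)·(0.6) + (1.6)·(1.6)) / 4 = 13.2/4 = 3.3
  S[A,B] = ((-2.4)·(-0.4) + (1.6)·(0.6) + (-1.4)·(-2.4) + (0.6)·(4.6) + (1.6)·(-2.4)) / 4 = 4.2/4 = 1.05
  S[B,B] = ((-0.4)·(-0.4) + (0.6)·(0.6) + (-2.4)·(-2.4) + (4.6)·(4.6) + (-2.4)·(-2.4)) / 4 = 33.2/4 = 8.3
  S = [[3.3, 1.05],
 [1.05, 8.3]].

Step 3 — invert S. det(S) = 3.3·8.3 - (1.05)² = 26.2875.
  S^{-1} = (1/det) · [[d, -b], [-b, a]] = [[0.3157, -0.0399],
 [-0.0399, 0.1255]].

Step 4 — quadratic form (x̄ - mu_0)^T · S^{-1} · (x̄ - mu_0):
  S^{-1} · (x̄ - mu_0) = (-0.9529, -0.4337),
  (x̄ - mu_0)^T · [...] = (-3.6)·(-0.9529) + (-4.6)·(-0.4337) = 5.4254.

Step 5 — scale by n: T² = 5 · 5.4254 = 27.127.

T² ≈ 27.127


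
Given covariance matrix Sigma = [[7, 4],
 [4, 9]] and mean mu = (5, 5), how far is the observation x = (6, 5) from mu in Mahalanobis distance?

Step 1 — centre the observation: (x - mu) = (1, 0).

Step 2 — invert Sigma. det(Sigma) = 7·9 - (4)² = 47.
  Sigma^{-1} = (1/det) · [[d, -b], [-b, a]] = [[0.1915, -0.0851],
 [-0.0851, 0.1489]].

Step 3 — form the quadratic (x - mu)^T · Sigma^{-1} · (x - mu):
  Sigma^{-1} · (x - mu) = (0.1915, -0.0851).
  (x - mu)^T · [Sigma^{-1} · (x - mu)] = (1)·(0.1915) + (0)·(-0.0851) = 0.1915.

Step 4 — take square root: d = √(0.1915) ≈ 0.4376.

d(x, mu) = √(0.1915) ≈ 0.4376


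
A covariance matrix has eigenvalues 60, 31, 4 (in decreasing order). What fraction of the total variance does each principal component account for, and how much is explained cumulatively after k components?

Step 1 — total variance = trace(Sigma) = Σ λ_i = 60 + 31 + 4 = 95.

Step 2 — fraction explained by component i = λ_i / Σ λ:
  PC1: 60/95 = 0.6316
  PC2: 31/95 = 0.3263
  PC3: 4/95 = 0.0421

Step 3 — cumulative fraction after k components = (λ_1 + ... + λ_k) / Σ λ:
  k = 1: 60/95 = 0.6316
  k = 2: (60 + 31)/95 = 91/95 = 0.9579
  k = 3: (60 + 31 + 4)/95 = 95/95 = 1

Summary (fraction, with percent):

explained: PC1 0.6316 (63.16%), PC2 0.3263 (32.63%), PC3 0.0421 (4.21%);  cumulative: 0.6316, 0.9579, 1


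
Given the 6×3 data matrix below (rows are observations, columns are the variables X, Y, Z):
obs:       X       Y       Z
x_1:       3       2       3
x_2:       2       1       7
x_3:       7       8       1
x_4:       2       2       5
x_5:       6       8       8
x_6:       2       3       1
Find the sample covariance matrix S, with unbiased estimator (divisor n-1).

Step 1 — column means:
  mean(X) = (3 + 2 + 7 + 2 + 6 + 2) / 6 = 22/6 = 3.6667
  mean(Y) = (2 + 1 + 8 + 2 + 8 + 3) / 6 = 24/6 = 4
  mean(Z) = (3 + 7 + 1 + 5 + 8 + 1) / 6 = 25/6 = 4.1667

Step 2 — sample covariance S[i,j] = (1/(n-1)) · Σ_k (x_{k,i} - mean_i) · (x_{k,j} - mean_j), with n-1 = 5.
  S[X,X] = ((-0.6667)·(-0.6667) + (-1.6667)·(-1.6667) + (3.3333)·(3.3333) + (-1.6667)·(-1.6667) + (2.3333)·(2.3333) + (-1.6667)·(-1.6667)) / 5 = 25.3333/5 = 5.0667
  S[X,Y] = ((-0.6667)·(-2) + (-1.6667)·(-3) + (3.3333)·(4) + (-1.6667)·(-2) + (2.3333)·(4) + (-1.6667)·(-1)) / 5 = 34/5 = 6.8
  S[X,Z] = ((-0.6667)·(-1.1667) + (-1.6667)·(2.8333) + (3.3333)·(-3.1667) + (-1.6667)·(0.8333) + (2.3333)·(3.8333) + (-1.6667)·(-3.1667)) / 5 = -1.6667/5 = -0.3333
  S[Y,Y] = ((-2)·(-2) + (-3)·(-3) + (4)·(4) + (-2)·(-2) + (4)·(4) + (-1)·(-1)) / 5 = 50/5 = 10
  S[Y,Z] = ((-2)·(-1.1667) + (-3)·(2.8333) + (4)·(-3.1667) + (-2)·(0.8333) + (4)·(3.8333) + (-1)·(-3.1667)) / 5 = -2/5 = -0.4
  S[Z,Z] = ((-1.1667)·(-1.1667) + (2.8333)·(2.8333) + (-3.1667)·(-3.1667) + (0.8333)·(0.8333) + (3.8333)·(3.8333) + (-3.1667)·(-3.1667)) / 5 = 44.8333/5 = 8.9667

S is symmetric (S[j,i] = S[i,j]). Assembling:

S = [[5.0667, 6.8, -0.3333],
 [6.8, 10, -0.4],
 [-0.3333, -0.4, 8.9667]]


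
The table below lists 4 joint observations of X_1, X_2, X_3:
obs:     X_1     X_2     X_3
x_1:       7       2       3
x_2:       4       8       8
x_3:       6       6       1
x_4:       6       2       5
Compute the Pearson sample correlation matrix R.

Step 1 — column means:
  mean(X_1) = (7 + 4 + 6 + 6) / 4 = 23/4 = 5.75
  mean(X_2) = (2 + 8 + 6 + 2) / 4 = 18/4 = 4.5
  mean(X_3) = (3 + 8 + 1 + 5) / 4 = 17/4 = 4.25

Step 2 — sample variances and covariances s[i,j] = (1/(n-1)) · Σ_k (x_{k,i} - mean_i) · (x_{k,j} - mean_j), with n-1 = 3:
  s[X_1,X_1] = ((1.25)·(1.25) + (-1.75)·(-1.75) + (0.25)·(0.25) + (0.25)·(0.25)) / 3 = 4.75/3 = 1.5833
  s[X_1,X_2] = ((1.25)·(-2.5) + (-1.75)·(3.5) + (0.25)·(1.5) + (0.25)·(-2.5)) / 3 = -9.5/3 = -3.1667
  s[X_1,X_3] = ((1.25)·(-1.25) + (-1.75)·(3.75) + (0.25)·(-3.25) + (0.25)·(0.75)) / 3 = -8.75/3 = -2.9167
  s[X_2,X_2] = ((-2.5)·(-2.5) + (3.5)·(3.5) + (1.5)·(1.5) + (-2.5)·(-2.5)) / 3 = 27/3 = 9
  s[X_2,X_3] = ((-2.5)·(-1.25) + (3.5)·(3.75) + (1.5)·(-3.25) + (-2.5)·(0.75)) / 3 = 9.5/3 = 3.1667
  s[X_3,X_3] = ((-1.25)·(-1.25) + (3.75)·(3.75) + (-3.25)·(-3.25) + (0.75)·(0.75)) / 3 = 26.75/3 = 8.9167
  Sample standard deviations s_i = √(s[i,i]):
  s(X_1) = √(1.5833) = 1.2583
  s(X_2) = √(9) = 3
  s(X_3) = √(8.9167) = 2.9861

Step 3 — r_{ij} = s_{ij} / (s_i · s_j):
  r[X_1,X_1] = 1 (diagonal).
  r[X_1,X_2] = -3.1667 / (1.2583 · 3) = -3.1667 / 3.7749 = -0.8389
  r[X_1,X_3] = -2.9167 / (1.2583 · 2.9861) = -2.9167 / 3.7574 = -0.7762
  r[X_2,X_2] = 1 (diagonal).
  r[X_2,X_3] = 3.1667 / (3 · 2.9861) = 3.1667 / 8.9582 = 0.3535
  r[X_3,X_3] = 1 (diagonal).

R is symmetric with unit diagonal. Assembling:

R = [[1, -0.8389, -0.7762],
 [-0.8389, 1, 0.3535],
 [-0.7762, 0.3535, 1]]


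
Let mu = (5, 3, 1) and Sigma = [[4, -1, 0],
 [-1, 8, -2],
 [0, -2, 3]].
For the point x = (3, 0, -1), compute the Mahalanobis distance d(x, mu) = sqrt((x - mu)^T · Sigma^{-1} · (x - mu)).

Step 1 — centre the observation: (x - mu) = (-2, -3, -2).

Step 2 — invert Sigma (cofactor / det for 3×3, or solve directly):
  Sigma^{-1} = [[0.2597, 0.039, 0.026],
 [0.039, 0.1558, 0.1039],
 [0.026, 0.1039, 0.4026]].

Step 3 — form the quadratic (x - mu)^T · Sigma^{-1} · (x - mu):
  Sigma^{-1} · (x - mu) = (-0.6883, -0.7532, -1.1688).
  (x - mu)^T · [Sigma^{-1} · (x - mu)] = (-2)·(-0.6883) + (-3)·(-0.7532) + (-2)·(-1.1688) = 5.974.

Step 4 — take square root: d = √(5.974) ≈ 2.4442.

d(x, mu) = √(5.974) ≈ 2.4442


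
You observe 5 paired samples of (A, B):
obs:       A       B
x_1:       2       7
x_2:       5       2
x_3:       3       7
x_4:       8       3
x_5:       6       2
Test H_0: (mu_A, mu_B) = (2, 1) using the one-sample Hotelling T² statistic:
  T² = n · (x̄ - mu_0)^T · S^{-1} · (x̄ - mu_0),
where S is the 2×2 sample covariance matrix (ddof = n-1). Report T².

Step 1 — sample mean vector:
  mean(A) = (2 + 5 + 3 + 8 + 6) / 5 = 24/5 = 4.8
  mean(B) = (7 + 2 + 7 + 3 + 2) / 5 = 21/5 = 4.2
  x̄ = (4.8, 4.2),  deviation x̄ - mu_0 = (4.8, 4.2) - (2, 1) = (2.8, 3.2).

Step 2 — sample covariance matrix, S[i,j] = (1/(n-1)) · Σ_k (x_{k,i} - mean_i) · (x_{k,j} - mean_j), divisor n-1 = 4:
  S[A,A] = ((-2.8)·(-2.8) + (0.2)·(0.2) + (-1.8)·(-1.8) + (3.2)·(3.2) + (1.2)·(1.2)) / 4 = 22.8/4 = 5.7
  S[A,B] = ((-2.8)·(2.8) + (0.2)·(-2.2) + (-1.8)·(2.8) + (3.2)·(-1.2) + (1.2)·(-2.2)) / 4 = -19.8/4 = -4.95
  S[B,B] = ((2.8)·(2.8) + (-2.2)·(-2.2) + (2.8)·(2.8) + (-1.2)·(-1.2) + (-2.2)·(-2.2)) / 4 = 26.8/4 = 6.7
  S = [[5.7, -4.95],
 [-4.95, 6.7]].

Step 3 — invert S. det(S) = 5.7·6.7 - (-4.95)² = 13.6875.
  S^{-1} = (1/det) · [[d, -b], [-b, a]] = [[0.4895, 0.3616],
 [0.3616, 0.4164]].

Step 4 — quadratic form (x̄ - mu_0)^T · S^{-1} · (x̄ - mu_0):
  S^{-1} · (x̄ - mu_0) = (2.5279, 2.3452),
  (x̄ - mu_0)^T · [...] = (2.8)·(2.5279) + (3.2)·(2.3452) = 14.5826.

Step 5 — scale by n: T² = 5 · 14.5826 = 72.9132.

T² ≈ 72.9132


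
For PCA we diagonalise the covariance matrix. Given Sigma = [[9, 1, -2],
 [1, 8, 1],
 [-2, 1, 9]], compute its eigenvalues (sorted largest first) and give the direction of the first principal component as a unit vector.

Step 1 — characteristic polynomial p(λ) = det(λI - Sigma) = λ³ - tr·λ² + c_1·λ - det, where tr = trace, c_1 = sum of the principal 2×2 minors, det = det(Sigma):
  tr = 9 + 8 + 9 = 26,
  c_1 = (9·8 - (1)²) + (9·9 - (-2)²) + (8·9 - (1)²) = 71 + 77 + 71 = 219,
  det = 9·(8·9 - (1)²) - (1)·((1)·9 - (1)·(-2)) + (-2)·((1)·(1) - 8·(-2)) = 9·(71) - (1)·(11) + (-2)·(17) = 594.
  So p(λ) = λ³ - 26λ² + 219λ - 594.
Step 2 — look for an integer root (rational root theorem: any rational root is an integer divisor of 594). Testing λ = 6:
  p(6) = 216 - 936 + 1314 - 594 = 0  ✓
  Dividing out (λ - 6): p(λ) = (λ - 6)(λ² - 20λ + 99).
Step 3 — remaining eigenvalues from the quadratic λ² - 20λ + 99 = 0:
  Δ = 20² - 4·99 = 400 - 396 = 4,  λ = (20 ± √4)/2 = (20 ± 2)/2 = 11 or 9.
  Sorted: λ_1 = 11,  λ_2 = 9,  λ_3 = 6  (check: sum = 26 = tr ✓).

Step 4 — unit eigenvector for λ_1 = 11: v spans the null space of (Sigma - λ_1 I), whose rows are
  r_1 = (-2, 1, -2),  r_2 = (1, -3, 1),  r_3 = (-2, 1, -2).
  v is orthogonal to every row, so take v ∝ r_1 × r_2 = ((1)·(1) - (-2)·(-3), (-2)·(1) - (-2)·(1), (-2)·(-3) - (1)·(1)) = (-5, 0, 5).
  Rescale (divide by 5; multiply by -1 so the first nonzero entry is positive): u = (1, 0, -1).
  ||u|| = √((1)² + (0)² + (-1)²) = √(2) ≈ 1.4142,  v_1 = u/||u|| ≈ (0.7071, 0, -0.7071) (||v_1|| = 1).

λ_1 = 11,  λ_2 = 9,  λ_3 = 6;  v_1 ≈ (0.7071, 0, -0.7071)


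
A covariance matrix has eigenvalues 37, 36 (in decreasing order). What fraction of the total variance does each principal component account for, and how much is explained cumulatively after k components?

Step 1 — total variance = trace(Sigma) = Σ λ_i = 37 + 36 = 73.

Step 2 — fraction explained by component i = λ_i / Σ λ:
  PC1: 37/73 = 0.5068
  PC2: 36/73 = 0.4932

Step 3 — cumulative fraction after k components = (λ_1 + ... + λ_k) / Σ λ:
  k = 1: 37/73 = 0.5068
  k = 2: (37 + 36)/73 = 73/73 = 1

Summary (fraction, with percent):

explained: PC1 0.5068 (50.68%), PC2 0.4932 (49.32%);  cumulative: 0.5068, 1


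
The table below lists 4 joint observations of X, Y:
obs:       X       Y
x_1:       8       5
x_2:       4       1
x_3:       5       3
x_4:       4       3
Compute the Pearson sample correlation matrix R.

Step 1 — column means:
  mean(X) = (8 + 4 + 5 + 4) / 4 = 21/4 = 5.25
  mean(Y) = (5 + 1 + 3 + 3) / 4 = 12/4 = 3

Step 2 — sample variances and covariances s[i,j] = (1/(n-1)) · Σ_k (x_{k,i} - mean_i) · (x_{k,j} - mean_j), with n-1 = 3:
  s[X,X] = ((2.75)·(2.75) + (-1.25)·(-1.25) + (-0.25)·(-0.25) + (-1.25)·(-1.25)) / 3 = 10.75/3 = 3.5833
  s[X,Y] = ((2.75)·(2) + (-1.25)·(-2) + (-0.25)·(0) + (-1.25)·(0)) / 3 = 8/3 = 2.6667
  s[Y,Y] = ((2)·(2) + (-2)·(-2) + (0)·(0) + (0)·(0)) / 3 = 8/3 = 2.6667
  Sample standard deviations s_i = √(s[i,i]):
  s(X) = √(3.5833) = 1.893
  s(Y) = √(2.6667) = 1.633

Step 3 — r_{ij} = s_{ij} / (s_i · s_j):
  r[X,X] = 1 (diagonal).
  r[X,Y] = 2.6667 / (1.893 · 1.633) = 2.6667 / 3.0912 = 0.8627
  r[Y,Y] = 1 (diagonal).

R is symmetric with unit diagonal. Assembling:

R = [[1, 0.8627],
 [0.8627, 1]]


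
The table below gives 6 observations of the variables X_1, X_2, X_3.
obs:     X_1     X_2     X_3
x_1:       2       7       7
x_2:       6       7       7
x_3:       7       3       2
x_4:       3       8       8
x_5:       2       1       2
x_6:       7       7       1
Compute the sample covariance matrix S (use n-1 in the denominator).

Step 1 — column means:
  mean(X_1) = (2 + 6 + 7 + 3 + 2 + 7) / 6 = 27/6 = 4.5
  mean(X_2) = (7 + 7 + 3 + 8 + 1 + 7) / 6 = 33/6 = 5.5
  mean(X_3) = (7 + 7 + 2 + 8 + 2 + 1) / 6 = 27/6 = 4.5

Step 2 — sample covariance S[i,j] = (1/(n-1)) · Σ_k (x_{k,i} - mean_i) · (x_{k,j} - mean_j), with n-1 = 5.
  S[X_1,X_1] = ((-2.5)·(-2.5) + (1.5)·(1.5) + (2.5)·(2.5) + (-1.5)·(-1.5) + (-2.5)·(-2.5) + (2.5)·(2.5)) / 5 = 29.5/5 = 5.9
  S[X_1,X_2] = ((-2.5)·(1.5) + (1.5)·(1.5) + (2.5)·(-2.5) + (-1.5)·(2.5) + (-2.5)·(-4.5) + (2.5)·(1.5)) / 5 = 3.5/5 = 0.7
  S[X_1,X_3] = ((-2.5)·(2.5) + (1.5)·(2.5) + (2.5)·(-2.5) + (-1.5)·(3.5) + (-2.5)·(-2.5) + (2.5)·(-3.5)) / 5 = -16.5/5 = -3.3
  S[X_2,X_2] = ((1.5)·(1.5) + (1.5)·(1.5) + (-2.5)·(-2.5) + (2.5)·(2.5) + (-4.5)·(-4.5) + (1.5)·(1.5)) / 5 = 39.5/5 = 7.9
  S[X_2,X_3] = ((1.5)·(2.5) + (1.5)·(2.5) + (-2.5)·(-2.5) + (2.5)·(3.5) + (-4.5)·(-2.5) + (1.5)·(-3.5)) / 5 = 28.5/5 = 5.7
  S[X_3,X_3] = ((2.5)·(2.5) + (2.5)·(2.5) + (-2.5)·(-2.5) + (3.5)·(3.5) + (-2.5)·(-2.5) + (-3.5)·(-3.5)) / 5 = 49.5/5 = 9.9

S is symmetric (S[j,i] = S[i,j]). Assembling:

S = [[5.9, 0.7, -3.3],
 [0.7, 7.9, 5.7],
 [-3.3, 5.7, 9.9]]


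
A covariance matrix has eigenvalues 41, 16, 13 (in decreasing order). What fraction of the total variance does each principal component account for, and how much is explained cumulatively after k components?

Step 1 — total variance = trace(Sigma) = Σ λ_i = 41 + 16 + 13 = 70.

Step 2 — fraction explained by component i = λ_i / Σ λ:
  PC1: 41/70 = 0.5857
  PC2: 16/70 = 0.2286
  PC3: 13/70 = 0.1857

Step 3 — cumulative fraction after k components = (λ_1 + ... + λ_k) / Σ λ:
  k = 1: 41/70 = 0.5857
  k = 2: (41 + 16)/70 = 57/70 = 0.8143
  k = 3: (41 + 16 + 13)/70 = 70/70 = 1

Summary (fraction, with percent):

explained: PC1 0.5857 (58.57%), PC2 0.2286 (22.86%), PC3 0.1857 (18.57%);  cumulative: 0.5857, 0.8143, 1


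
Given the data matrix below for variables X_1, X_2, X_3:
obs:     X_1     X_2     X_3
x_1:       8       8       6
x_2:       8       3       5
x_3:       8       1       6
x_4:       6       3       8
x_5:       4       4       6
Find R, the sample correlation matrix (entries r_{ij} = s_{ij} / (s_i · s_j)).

Step 1 — column means:
  mean(X_1) = (8 + 8 + 8 + 6 + 4) / 5 = 34/5 = 6.8
  mean(X_2) = (8 + 3 + 1 + 3 + 4) / 5 = 19/5 = 3.8
  mean(X_3) = (6 + 5 + 6 + 8 + 6) / 5 = 31/5 = 6.2

Step 2 — sample variances and covariances s[i,j] = (1/(n-1)) · Σ_k (x_{k,i} - mean_i) · (x_{k,j} - mean_j), with n-1 = 4:
  s[X_1,X_1] = ((1.2)·(1.2) + (1.2)·(1.2) + (1.2)·(1.2) + (-0.8)·(-0.8) + (-2.8)·(-2.8)) / 4 = 12.8/4 = 3.2
  s[X_1,X_2] = ((1.2)·(4.2) + (1.2)·(-0.8) + (1.2)·(-2.8) + (-0.8)·(-0.8) + (-2.8)·(0.2)) / 4 = 0.8/4 = 0.2
  s[X_1,X_3] = ((1.2)·(-0.2) + (1.2)·(-1.2) + (1.2)·(-0.2) + (-0.8)·(1.8) + (-2.8)·(-0.2)) / 4 = -2.8/4 = -0.7
  s[X_2,X_2] = ((4.2)·(4.2) + (-0.8)·(-0.8) + (-2.8)·(-2.8) + (-0.8)·(-0.8) + (0.2)·(0.2)) / 4 = 26.8/4 = 6.7
  s[X_2,X_3] = ((4.2)·(-0.2) + (-0.8)·(-1.2) + (-2.8)·(-0.2) + (-0.8)·(1.8) + (0.2)·(-0.2)) / 4 = -0.8/4 = -0.2
  s[X_3,X_3] = ((-0.2)·(-0.2) + (-1.2)·(-1.2) + (-0.2)·(-0.2) + (1.8)·(1.8) + (-0.2)·(-0.2)) / 4 = 4.8/4 = 1.2
  Sample standard deviations s_i = √(s[i,i]):
  s(X_1) = √(3.2) = 1.7889
  s(X_2) = √(6.7) = 2.5884
  s(X_3) = √(1.2) = 1.0954

Step 3 — r_{ij} = s_{ij} / (s_i · s_j):
  r[X_1,X_1] = 1 (diagonal).
  r[X_1,X_2] = 0.2 / (1.7889 · 2.5884) = 0.2 / 4.6303 = 0.0432
  r[X_1,X_3] = -0.7 / (1.7889 · 1.0954) = -0.7 / 1.9596 = -0.3572
  r[X_2,X_2] = 1 (diagonal).
  r[X_2,X_3] = -0.2 / (2.5884 · 1.0954) = -0.2 / 2.8355 = -0.0705
  r[X_3,X_3] = 1 (diagonal).

R is symmetric with unit diagonal. Assembling:

R = [[1, 0.0432, -0.3572],
 [0.0432, 1, -0.0705],
 [-0.3572, -0.0705, 1]]


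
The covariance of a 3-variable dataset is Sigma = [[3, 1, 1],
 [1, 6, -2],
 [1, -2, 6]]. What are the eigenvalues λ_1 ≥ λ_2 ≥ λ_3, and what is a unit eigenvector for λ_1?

Step 1 — characteristic polynomial p(λ) = det(λI - Sigma) = λ³ - tr·λ² + c_1·λ - det, where tr = trace, c_1 = sum of the principal 2×2 minors, det = det(Sigma):
  tr = 3 + 6 + 6 = 15,
  c_1 = (3·6 - (1)²) + (3·6 - (1)²) + (6·6 - (-2)²) = 17 + 17 + 32 = 66,
  det = 3·(6·6 - (-2)²) - (1)·((1)·6 - (-2)·(1)) + (1)·((1)·(-2) - 6·(1)) = 3·(32) - (1)·(8) + (1)·(-8) = 80.
  So p(λ) = λ³ - 15λ² + 66λ - 80.
Step 2 — look for an integer root (rational root theorem: any rational root is an integer divisor of 80). Testing λ = 2:
  p(2) = 8 - 60 + 132 - 80 = 0  ✓
  Dividing out (λ - 2): p(λ) = (λ - 2)(λ² - 13λ + 40).
Step 3 — remaining eigenvalues from the quadratic λ² - 13λ + 40 = 0:
  Δ = 13² - 4·40 = 169 - 160 = 9,  λ = (13 ± √9)/2 = (13 ± 3)/2 = 8 or 5.
  Sorted: λ_1 = 8,  λ_2 = 5,  λ_3 = 2  (check: sum = 15 = tr ✓).

Step 4 — unit eigenvector for λ_1 = 8: v spans the null space of (Sigma - λ_1 I), whose rows are
  r_1 = (-5, 1, 1),  r_2 = (1, -2, -2),  r_3 = (1, -2, -2).
  v is orthogonal to every row, so take v ∝ r_1 × r_2 = ((1)·(-2) - (1)·(-2), (1)·(1) - (-5)·(-2), (-5)·(-2) - (1)·(1)) = (0, -9, 9).
  Rescale (divide by 9; multiply by -1 so the first nonzero entry is positive): u = (0, 1, -1).
  ||u|| = √((0)² + (1)² + (-1)²) = √(2) ≈ 1.4142,  v_1 = u/||u|| ≈ (0, 0.7071, -0.7071) (||v_1|| = 1).

λ_1 = 8,  λ_2 = 5,  λ_3 = 2;  v_1 ≈ (0, 0.7071, -0.7071)


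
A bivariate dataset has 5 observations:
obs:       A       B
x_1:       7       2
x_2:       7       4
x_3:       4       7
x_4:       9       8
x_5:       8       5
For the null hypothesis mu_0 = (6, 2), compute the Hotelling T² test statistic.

Step 1 — sample mean vector:
  mean(A) = (7 + 7 + 4 + 9 + 8) / 5 = 35/5 = 7
  mean(B) = (2 + 4 + 7 + 8 + 5) / 5 = 26/5 = 5.2
  x̄ = (7, 5.2),  deviation x̄ - mu_0 = (7, 5.2) - (6, 2) = (1, 3.2).

Step 2 — sample covariance matrix, S[i,j] = (1/(n-1)) · Σ_k (x_{k,i} - mean_i) · (x_{k,j} - mean_j), divisor n-1 = 4:
  S[A,A] = ((0)·(0) + (0)·(0) + (-3)·(-3) + (2)·(2) + (1)·(1)) / 4 = 14/4 = 3.5
  S[A,B] = ((0)·(-3.2) + (0)·(-1.2) + (-3)·(1.8) + (2)·(2.8) + (1)·(-0.2)) / 4 = 0/4 = 0
  S[B,B] = ((-3.2)·(-3.2) + (-1.2)·(-1.2) + (1.8)·(1.8) + (2.8)·(2.8) + (-0.2)·(-0.2)) / 4 = 22.8/4 = 5.7
  S = [[3.5, 0],
 [0, 5.7]].

Step 3 — invert S. det(S) = 3.5·5.7 - (0)² = 19.95.
  S^{-1} = (1/det) · [[d, -b], [-b, a]] = [[0.2857, 0],
 [0, 0.1754]].

Step 4 — quadratic form (x̄ - mu_0)^T · S^{-1} · (x̄ - mu_0):
  S^{-1} · (x̄ - mu_0) = (0.2857, 0.5614),
  (x̄ - mu_0)^T · [...] = (1)·(0.2857) + (3.2)·(0.5614) = 2.0822.

Step 5 — scale by n: T² = 5 · 2.0822 = 10.411.

T² ≈ 10.411


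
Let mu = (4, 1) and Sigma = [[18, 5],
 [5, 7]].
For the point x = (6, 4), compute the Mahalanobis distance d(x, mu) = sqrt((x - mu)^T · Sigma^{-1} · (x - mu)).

Step 1 — centre the observation: (x - mu) = (2, 3).

Step 2 — invert Sigma. det(Sigma) = 18·7 - (5)² = 101.
  Sigma^{-1} = (1/det) · [[d, -b], [-b, a]] = [[0.0693, -0.0495],
 [-0.0495, 0.1782]].

Step 3 — form the quadratic (x - mu)^T · Sigma^{-1} · (x - mu):
  Sigma^{-1} · (x - mu) = (-0.0099, 0.4356).
  (x - mu)^T · [Sigma^{-1} · (x - mu)] = (2)·(-0.0099) + (3)·(0.4356) = 1.2871.

Step 4 — take square root: d = √(1.2871) ≈ 1.1345.

d(x, mu) = √(1.2871) ≈ 1.1345


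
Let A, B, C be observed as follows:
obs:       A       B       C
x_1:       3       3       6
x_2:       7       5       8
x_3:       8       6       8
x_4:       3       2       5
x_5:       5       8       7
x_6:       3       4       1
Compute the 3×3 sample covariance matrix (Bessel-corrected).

Step 1 — column means:
  mean(A) = (3 + 7 + 8 + 3 + 5 + 3) / 6 = 29/6 = 4.8333
  mean(B) = (3 + 5 + 6 + 2 + 8 + 4) / 6 = 28/6 = 4.6667
  mean(C) = (6 + 8 + 8 + 5 + 7 + 1) / 6 = 35/6 = 5.8333

Step 2 — sample covariance S[i,j] = (1/(n-1)) · Σ_k (x_{k,i} - mean_i) · (x_{k,j} - mean_j), with n-1 = 5.
  S[A,A] = ((-1.8333)·(-1.8333) + (2.1667)·(2.1667) + (3.1667)·(3.1667) + (-1.8333)·(-1.8333) + (0.1667)·(0.1667) + (-1.8333)·(-1.8333)) / 5 = 24.8333/5 = 4.9667
  S[A,B] = ((-1.8333)·(-1.6667) + (2.1667)·(0.3333) + (3.1667)·(1.3333) + (-1.8333)·(-2.6667) + (0.1667)·(3.3333) + (-1.8333)·(-0.6667)) / 5 = 14.6667/5 = 2.9333
  S[A,C] = ((-1.8333)·(0.1667) + (2.1667)·(2.1667) + (3.1667)·(2.1667) + (-1.8333)·(-0.8333) + (0.1667)·(1.1667) + (-1.8333)·(-4.8333)) / 5 = 21.8333/5 = 4.3667
  S[B,B] = ((-1.6667)·(-1.6667) + (0.3333)·(0.3333) + (1.3333)·(1.3333) + (-2.6667)·(-2.6667) + (3.3333)·(3.3333) + (-0.6667)·(-0.6667)) / 5 = 23.3333/5 = 4.6667
  S[B,C] = ((-1.6667)·(0.1667) + (0.3333)·(2.1667) + (1.3333)·(2.1667) + (-2.6667)·(-0.8333) + (3.3333)·(1.1667) + (-0.6667)·(-4.8333)) / 5 = 12.6667/5 = 2.5333
  S[C,C] = ((0.1667)·(0.1667) + (2.1667)·(2.1667) + (2.1667)·(2.1667) + (-0.8333)·(-0.8333) + (1.1667)·(1.1667) + (-4.8333)·(-4.8333)) / 5 = 34.8333/5 = 6.9667

S is symmetric (S[j,i] = S[i,j]). Assembling:

S = [[4.9667, 2.9333, 4.3667],
 [2.9333, 4.6667, 2.5333],
 [4.3667, 2.5333, 6.9667]]


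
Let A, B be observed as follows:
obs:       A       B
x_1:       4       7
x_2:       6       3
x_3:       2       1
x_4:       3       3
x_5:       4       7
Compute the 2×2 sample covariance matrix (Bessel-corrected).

Step 1 — column means:
  mean(A) = (4 + 6 + 2 + 3 + 4) / 5 = 19/5 = 3.8
  mean(B) = (7 + 3 + 1 + 3 + 7) / 5 = 21/5 = 4.2

Step 2 — sample covariance S[i,j] = (1/(n-1)) · Σ_k (x_{k,i} - mean_i) · (x_{k,j} - mean_j), with n-1 = 4.
  S[A,A] = ((0.2)·(0.2) + (2.2)·(2.2) + (-1.8)·(-1.8) + (-0.8)·(-0.8) + (0.2)·(0.2)) / 4 = 8.8/4 = 2.2
  S[A,B] = ((0.2)·(2.8) + (2.2)·(-1.2) + (-1.8)·(-3.2) + (-0.8)·(-1.2) + (0.2)·(2.8)) / 4 = 5.2/4 = 1.3
  S[B,B] = ((2.8)·(2.8) + (-1.2)·(-1.2) + (-3.2)·(-3.2) + (-1.2)·(-1.2) + (2.8)·(2.8)) / 4 = 28.8/4 = 7.2

S is symmetric (S[j,i] = S[i,j]). Assembling:

S = [[2.2, 1.3],
 [1.3, 7.2]]


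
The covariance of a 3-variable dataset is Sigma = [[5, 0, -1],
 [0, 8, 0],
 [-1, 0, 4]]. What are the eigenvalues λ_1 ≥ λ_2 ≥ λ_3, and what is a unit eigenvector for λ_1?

Step 1 — characteristic polynomial p(λ) = det(λI - Sigma) = λ³ - tr·λ² + c_1·λ - det, where tr = trace, c_1 = sum of the principal 2×2 minors, det = det(Sigma):
  tr = 5 + 8 + 4 = 17,
  c_1 = (5·8 - (0)²) + (5·4 - (-1)²) + (8·4 - (0)²) = 40 + 19 + 32 = 91,
  det = 5·(8·4 - (0)²) - (0)·((0)·4 - (0)·(-1)) + (-1)·((0)·(0) - 8·(-1)) = 5·(32) - (0)·(0) + (-1)·(8) = 152.
  So p(λ) = λ³ - 17λ² + 91λ - 152.
Step 2 — look for an integer root (rational root theorem: any rational root is an integer divisor of 152). Testing λ = 8:
  p(8) = 512 - 1088 + 728 - 152 = 0  ✓
  Dividing out (λ - 8): p(λ) = (λ - 8)(λ² - 9λ + 19).
Step 3 — remaining eigenvalues from the quadratic λ² - 9λ + 19 = 0:
  Δ = 9² - 4·19 = 81 - 76 = 5,  λ = (9 ± √5)/2 = (9 ± 2.2361)/2 ≈ 5.618 or 3.382.
  Sorted: λ_1 = 8,  λ_2 = 5.618,  λ_3 = 3.382  (check: sum = 17 = tr ✓).

Step 4 — unit eigenvector for λ_1 = 8: v spans the null space of (Sigma - λ_1 I), whose rows are
  r_1 = (-3, 0, -1),  r_2 = (0, 0, 0),  r_3 = (-1, 0, -4).
  v is orthogonal to every row, so take v ∝ r_1 × r_3 = ((0)·(-4) - (-1)·(0), (-1)·(-1) - (-3)·(-4), (-3)·(0) - (0)·(-1)) = (0, -11, 0).
  Rescale (divide by 11; multiply by -1 so the first nonzero entry is positive): u = (0, 1, 0).
  ||u|| = √((0)² + (1)² + (0)²) = √(1) = 1,  v_1 = u/||u|| ≈ (0, 1, 0) (||v_1|| = 1).

λ_1 = 8,  λ_2 = 5.618,  λ_3 = 3.382;  v_1 ≈ (0, 1, 0)


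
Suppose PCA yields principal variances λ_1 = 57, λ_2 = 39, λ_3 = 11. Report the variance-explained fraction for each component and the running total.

Step 1 — total variance = trace(Sigma) = Σ λ_i = 57 + 39 + 11 = 107.

Step 2 — fraction explained by component i = λ_i / Σ λ:
  PC1: 57/107 = 0.5327
  PC2: 39/107 = 0.3645
  PC3: 11/107 = 0.1028

Step 3 — cumulative fraction after k components = (λ_1 + ... + λ_k) / Σ λ:
  k = 1: 57/107 = 0.5327
  k = 2: (57 + 39)/107 = 96/107 = 0.8972
  k = 3: (57 + 39 + 11)/107 = 107/107 = 1

Summary (fraction, with percent):

explained: PC1 0.5327 (53.27%), PC2 0.3645 (36.45%), PC3 0.1028 (10.28%);  cumulative: 0.5327, 0.8972, 1


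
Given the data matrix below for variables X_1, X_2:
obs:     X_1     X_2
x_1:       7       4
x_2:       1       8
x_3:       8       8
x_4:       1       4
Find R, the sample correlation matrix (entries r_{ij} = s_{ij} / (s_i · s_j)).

Step 1 — column means:
  mean(X_1) = (7 + 1 + 8 + 1) / 4 = 17/4 = 4.25
  mean(X_2) = (4 + 8 + 8 + 4) / 4 = 24/4 = 6

Step 2 — sample variances and covariances s[i,j] = (1/(n-1)) · Σ_k (x_{k,i} - mean_i) · (x_{k,j} - mean_j), with n-1 = 3:
  s[X_1,X_1] = ((2.75)·(2.75) + (-3.25)·(-3.25) + (3.75)·(3.75) + (-3.25)·(-3.25)) / 3 = 42.75/3 = 14.25
  s[X_1,X_2] = ((2.75)·(-2) + (-3.25)·(2) + (3.75)·(2) + (-3.25)·(-2)) / 3 = 2/3 = 0.6667
  s[X_2,X_2] = ((-2)·(-2) + (2)·(2) + (2)·(2) + (-2)·(-2)) / 3 = 16/3 = 5.3333
  Sample standard deviations s_i = √(s[i,i]):
  s(X_1) = √(14.25) = 3.7749
  s(X_2) = √(5.3333) = 2.3094

Step 3 — r_{ij} = s_{ij} / (s_i · s_j):
  r[X_1,X_1] = 1 (diagonal).
  r[X_1,X_2] = 0.6667 / (3.7749 · 2.3094) = 0.6667 / 8.7178 = 0.0765
  r[X_2,X_2] = 1 (diagonal).

R is symmetric with unit diagonal. Assembling:

R = [[1, 0.0765],
 [0.0765, 1]]


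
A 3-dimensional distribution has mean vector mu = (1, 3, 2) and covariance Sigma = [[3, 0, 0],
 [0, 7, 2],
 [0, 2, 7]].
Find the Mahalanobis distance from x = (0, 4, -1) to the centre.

Step 1 — centre the observation: (x - mu) = (-1, 1, -3).

Step 2 — invert Sigma (cofactor / det for 3×3, or solve directly):
  Sigma^{-1} = [[0.3333, 0, 0],
 [0, 0.1556, -0.0444],
 [0, -0.0444, 0.1556]].

Step 3 — form the quadratic (x - mu)^T · Sigma^{-1} · (x - mu):
  Sigma^{-1} · (x - mu) = (-0.3333, 0.2889, -0.5111).
  (x - mu)^T · [Sigma^{-1} · (x - mu)] = (-1)·(-0.3333) + (1)·(0.2889) + (-3)·(-0.5111) = 2.1556.

Step 4 — take square root: d = √(2.1556) ≈ 1.4682.

d(x, mu) = √(2.1556) ≈ 1.4682


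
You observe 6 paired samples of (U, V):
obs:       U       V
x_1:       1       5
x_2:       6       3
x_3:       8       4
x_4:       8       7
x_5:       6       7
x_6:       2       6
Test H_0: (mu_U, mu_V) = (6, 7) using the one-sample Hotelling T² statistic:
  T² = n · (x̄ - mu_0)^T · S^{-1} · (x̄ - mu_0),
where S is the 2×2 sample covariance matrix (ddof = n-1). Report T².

Step 1 — sample mean vector:
  mean(U) = (1 + 6 + 8 + 8 + 6 + 2) / 6 = 31/6 = 5.1667
  mean(V) = (5 + 3 + 4 + 7 + 7 + 6) / 6 = 32/6 = 5.3333
  x̄ = (5.1667, 5.3333),  deviation x̄ - mu_0 = (5.1667, 5.3333) - (6, 7) = (-0.8333, -1.6667).

Step 2 — sample covariance matrix, S[i,j] = (1/(n-1)) · Σ_k (x_{k,i} - mean_i) · (x_{k,j} - mean_j), divisor n-1 = 5:
  S[U,U] = ((-4.1667)·(-4.1667) + (0.8333)·(0.8333) + (2.8333)·(2.8333) + (2.8333)·(2.8333) + (0.8333)·(0.8333) + (-3.1667)·(-3.1667)) / 5 = 44.8333/5 = 8.9667
  S[U,V] = ((-4.1667)·(-0.3333) + (0.8333)·(-2.3333) + (2.8333)·(-1.3333) + (2.8333)·(1.6667) + (0.8333)·(1.6667) + (-3.1667)·(0.6667)) / 5 = -0.3333/5 = -0.0667
  S[V,V] = ((-0.3333)·(-0.3333) + (-2.3333)·(-2.3333) + (-1.3333)·(-1.3333) + (1.6667)·(1.6667) + (1.6667)·(1.6667) + (0.6667)·(0.6667)) / 5 = 13.3333/5 = 2.6667
  S = [[8.9667, -0.0667],
 [-0.0667, 2.6667]].

Step 3 — invert S. det(S) = 8.9667·2.6667 - (-0.0667)² = 23.9067.
  S^{-1} = (1/det) · [[d, -b], [-b, a]] = [[0.1115, 0.0028],
 [0.0028, 0.3751]].

Step 4 — quadratic form (x̄ - mu_0)^T · S^{-1} · (x̄ - mu_0):
  S^{-1} · (x̄ - mu_0) = (-0.0976, -0.6274),
  (x̄ - mu_0)^T · [...] = (-0.8333)·(-0.0976) + (-1.6667)·(-0.6274) = 1.1271.

Step 5 — scale by n: T² = 6 · 1.1271 = 6.7624.

T² ≈ 6.7624


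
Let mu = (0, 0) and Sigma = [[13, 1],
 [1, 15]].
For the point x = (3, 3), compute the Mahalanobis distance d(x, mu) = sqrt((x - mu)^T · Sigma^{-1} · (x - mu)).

Step 1 — centre the observation: (x - mu) = (3, 3).

Step 2 — invert Sigma. det(Sigma) = 13·15 - (1)² = 194.
  Sigma^{-1} = (1/det) · [[d, -b], [-b, a]] = [[0.0773, -0.0052],
 [-0.0052, 0.067]].

Step 3 — form the quadratic (x - mu)^T · Sigma^{-1} · (x - mu):
  Sigma^{-1} · (x - mu) = (0.2165, 0.1856).
  (x - mu)^T · [Sigma^{-1} · (x - mu)] = (3)·(0.2165) + (3)·(0.1856) = 1.2062.

Step 4 — take square root: d = √(1.2062) ≈ 1.0983.

d(x, mu) = √(1.2062) ≈ 1.0983


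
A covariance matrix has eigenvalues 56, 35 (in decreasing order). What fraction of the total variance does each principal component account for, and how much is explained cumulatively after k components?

Step 1 — total variance = trace(Sigma) = Σ λ_i = 56 + 35 = 91.

Step 2 — fraction explained by component i = λ_i / Σ λ:
  PC1: 56/91 = 0.6154
  PC2: 35/91 = 0.3846

Step 3 — cumulative fraction after k components = (λ_1 + ... + λ_k) / Σ λ:
  k = 1: 56/91 = 0.6154
  k = 2: (56 + 35)/91 = 91/91 = 1

Summary (fraction, with percent):

explained: PC1 0.6154 (61.54%), PC2 0.3846 (38.46%);  cumulative: 0.6154, 1


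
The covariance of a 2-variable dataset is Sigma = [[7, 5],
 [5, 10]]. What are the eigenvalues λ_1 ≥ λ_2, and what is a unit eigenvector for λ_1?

Step 1 — characteristic polynomial of 2×2 Sigma:
  det(Sigma - λI) = λ² - trace · λ + det = 0.
  trace = 7 + 10 = 17, det = 7·10 - (5)² = 45.
Step 2 — discriminant:
  Δ = trace² - 4·det = 289 - 180 = 109.
Step 3 — eigenvalues:
  λ = (trace ± √Δ)/2 = (17 ± 10.4403)/2,
  λ_1 = 13.7202,  λ_2 = 3.2798.

Step 4 — unit eigenvector for λ_1: solve (Sigma - λ_1 I)v = 0. First row:
  (7 - 13.7202)·v_x + (5)·v_y = 0, i.e. (-6.7202)·v_x + (5)·v_y = 0,
  so v ∝ (b, λ_1 - a) = (5, 6.7202) = u.
  ||u|| = √((5)² + (6.7202)²) = √(70.1605) ≈ 8.3762,
  v_1 = u/||u|| ≈ (0.5969, 0.8023) (||v_1|| = 1).

λ_1 = 13.7202,  λ_2 = 3.2798;  v_1 ≈ (0.5969, 0.8023)


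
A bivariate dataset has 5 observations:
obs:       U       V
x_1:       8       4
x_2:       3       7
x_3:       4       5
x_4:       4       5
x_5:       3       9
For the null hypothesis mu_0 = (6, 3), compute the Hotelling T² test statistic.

Step 1 — sample mean vector:
  mean(U) = (8 + 3 + 4 + 4 + 3) / 5 = 22/5 = 4.4
  mean(V) = (4 + 7 + 5 + 5 + 9) / 5 = 30/5 = 6
  x̄ = (4.4, 6),  deviation x̄ - mu_0 = (4.4, 6) - (6, 3) = (-1.6, 3).

Step 2 — sample covariance matrix, S[i,j] = (1/(n-1)) · Σ_k (x_{k,i} - mean_i) · (x_{k,j} - mean_j), divisor n-1 = 4:
  S[U,U] = ((3.6)·(3.6) + (-1.4)·(-1.4) + (-0.4)·(-0.4) + (-0.4)·(-0.4) + (-1.4)·(-1.4)) / 4 = 17.2/4 = 4.3
  S[U,V] = ((3.6)·(-2) + (-1.4)·(1) + (-0.4)·(-1) + (-0.4)·(-1) + (-1.4)·(3)) / 4 = -12/4 = -3
  S[V,V] = ((-2)·(-2) + (1)·(1) + (-1)·(-1) + (-1)·(-1) + (3)·(3)) / 4 = 16/4 = 4
  S = [[4.3, -3],
 [-3, 4]].

Step 3 — invert S. det(S) = 4.3·4 - (-3)² = 8.2.
  S^{-1} = (1/det) · [[d, -b], [-b, a]] = [[0.4878, 0.3659],
 [0.3659, 0.5244]].

Step 4 — quadratic form (x̄ - mu_0)^T · S^{-1} · (x̄ - mu_0):
  S^{-1} · (x̄ - mu_0) = (0.3171, 0.9878),
  (x̄ - mu_0)^T · [...] = (-1.6)·(0.3171) + (3)·(0.9878) = 2.4561.

Step 5 — scale by n: T² = 5 · 2.4561 = 12.2805.

T² ≈ 12.2805


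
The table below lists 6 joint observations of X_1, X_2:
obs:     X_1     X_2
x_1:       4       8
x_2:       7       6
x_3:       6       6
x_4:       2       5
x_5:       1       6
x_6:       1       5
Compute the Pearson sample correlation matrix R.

Step 1 — column means:
  mean(X_1) = (4 + 7 + 6 + 2 + 1 + 1) / 6 = 21/6 = 3.5
  mean(X_2) = (8 + 6 + 6 + 5 + 6 + 5) / 6 = 36/6 = 6

Step 2 — sample variances and covariances s[i,j] = (1/(n-1)) · Σ_k (x_{k,i} - mean_i) · (x_{k,j} - mean_j), with n-1 = 5:
  s[X_1,X_1] = ((0.5)·(0.5) + (3.5)·(3.5) + (2.5)·(2.5) + (-1.5)·(-1.5) + (-2.5)·(-2.5) + (-2.5)·(-2.5)) / 5 = 33.5/5 = 6.7
  s[X_1,X_2] = ((0.5)·(2) + (3.5)·(0) + (2.5)·(0) + (-1.5)·(-1) + (-2.5)·(0) + (-2.5)·(-1)) / 5 = 5/5 = 1
  s[X_2,X_2] = ((2)·(2) + (0)·(0) + (0)·(0) + (-1)·(-1) + (0)·(0) + (-1)·(-1)) / 5 = 6/5 = 1.2
  Sample standard deviations s_i = √(s[i,i]):
  s(X_1) = √(6.7) = 2.5884
  s(X_2) = √(1.2) = 1.0954

Step 3 — r_{ij} = s_{ij} / (s_i · s_j):
  r[X_1,X_1] = 1 (diagonal).
  r[X_1,X_2] = 1 / (2.5884 · 1.0954) = 1 / 2.8355 = 0.3527
  r[X_2,X_2] = 1 (diagonal).

R is symmetric with unit diagonal. Assembling:

R = [[1, 0.3527],
 [0.3527, 1]]
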